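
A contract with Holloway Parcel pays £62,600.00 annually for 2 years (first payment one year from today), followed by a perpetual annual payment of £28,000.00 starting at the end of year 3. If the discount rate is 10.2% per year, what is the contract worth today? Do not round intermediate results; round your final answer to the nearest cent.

£334398.61

PV of 2-year annuity: £62,600.00 × [1 − (1+0.102)^−2] / 0.102 = 108353.72743
Perpetuity value at year 2: £28,000.00 / 0.102 = 274509.80392
PV of perpetuity: 274509.80392 / (1+0.102)^2 = 226044.87792
Total PV = 108353.72743 + 226044.87792 = 334398.60534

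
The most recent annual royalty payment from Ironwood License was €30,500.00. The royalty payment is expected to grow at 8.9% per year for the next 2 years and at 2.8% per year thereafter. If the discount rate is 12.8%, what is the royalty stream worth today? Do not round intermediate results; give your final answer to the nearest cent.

D_1 = 33214.50000
D_2 = 36170.59050
Terminal value at year 2: TV = D_2×(1+g_2)/(r−g_2) = 37183.36703/0.1 = 371833.67034
P_0 = D_1/(1+r)^1 + D_2/(1+r)^2 + TV/(1+r)^2
    = 29445.47872 + 28427.41696 + 292233.84634 = 350106.74202

€350106.74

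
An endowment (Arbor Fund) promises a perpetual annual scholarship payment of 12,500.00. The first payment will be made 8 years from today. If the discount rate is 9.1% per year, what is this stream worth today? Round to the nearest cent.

74661.27

Value at end of year 7: C / r = 12,500.00 / 0.091 = 137,362.6374
Discount to today: PV = 137,362.6374 / (1 + 0.091)^7 = 137,362.6374 / 1.839811 = 74,661.27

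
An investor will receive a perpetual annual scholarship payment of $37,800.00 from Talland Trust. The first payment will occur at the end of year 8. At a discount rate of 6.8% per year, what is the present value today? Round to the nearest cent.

$350739.05

Value at end of year 7: C / r = $37,800.00 / 0.068 = $555,882.3529
Discount to today: PV = $555,882.3529 / (1 + 0.068)^7 = $555,882.3529 / 1.584889 = $350,739.05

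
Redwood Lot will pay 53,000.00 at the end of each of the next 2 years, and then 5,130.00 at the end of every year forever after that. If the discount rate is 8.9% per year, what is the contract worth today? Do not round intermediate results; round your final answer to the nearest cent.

141963.46

PV of 2-year annuity: 53,000.00 × [1 − (1+0.089)^−2] / 0.089 = 93359.50708
Perpetuity value at year 2: 5,130.00 / 0.089 = 57640.44944
PV of perpetuity: 57640.44944 / (1+0.089)^2 = 48603.95375
Total PV = 93359.50708 + 48603.95375 = 141963.46084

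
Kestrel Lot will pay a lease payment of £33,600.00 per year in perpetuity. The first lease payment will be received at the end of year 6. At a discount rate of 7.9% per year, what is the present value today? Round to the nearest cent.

Value at end of year 5: C / r = £33,600.00 / 0.079 = £425,316.4557
Discount to today: PV = £425,316.4557 / (1 + 0.079)^5 = £425,316.4557 / 1.462538 = £290,807.07

£290807.07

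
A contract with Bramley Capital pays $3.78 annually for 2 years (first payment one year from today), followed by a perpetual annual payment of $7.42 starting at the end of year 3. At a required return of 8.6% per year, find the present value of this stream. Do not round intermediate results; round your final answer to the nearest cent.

PV of 2-year annuity: $3.78 × [1 − (1+0.086)^−2] / 0.086 = 6.68569
Perpetuity value at year 2: $7.42 / 0.086 = 86.27907
PV of perpetuity: 86.27907 / (1+0.086)^2 = 73.15530
Total PV = 6.68569 + 73.15530 = 79.84099

$79.84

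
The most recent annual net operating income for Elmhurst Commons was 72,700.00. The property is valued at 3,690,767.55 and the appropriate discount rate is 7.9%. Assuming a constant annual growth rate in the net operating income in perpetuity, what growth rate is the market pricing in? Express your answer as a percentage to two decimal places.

P = D₀(1+g)/(r−g) ⇒ P(r−g) = D₀(1+g) ⇒ g(P+D₀) = P·r − D₀
g = (P·r − D₀)/(P + D₀) = (3,690,767.55×0.079 − 72,700.00) / (3,690,767.55 + 72,700.00) = 0.058157

5.82%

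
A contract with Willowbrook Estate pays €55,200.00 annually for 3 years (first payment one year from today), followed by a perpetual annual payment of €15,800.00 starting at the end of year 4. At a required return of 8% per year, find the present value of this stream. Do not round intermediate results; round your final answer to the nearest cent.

PV of 3-year annuity: €55,200.00 × [1 − (1+0.08)^−3] / 0.08 = 142255.75370
Perpetuity value at year 3: €15,800.00 / 0.08 = 197500.00000
PV of perpetuity: 197500.00000 / (1+0.08)^3 = 156781.86760
Total PV = 142255.75370 + 156781.86760 = 299037.62130

€299037.62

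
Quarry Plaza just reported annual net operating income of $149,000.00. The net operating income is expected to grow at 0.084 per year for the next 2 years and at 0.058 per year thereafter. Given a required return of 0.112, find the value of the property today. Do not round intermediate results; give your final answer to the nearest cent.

D_1 = 161516.00000
D_2 = 175083.34400
Terminal value at year 2: TV = D_2×(1+g_2)/(r−g_2) = 185238.17795/0.054 = 3430336.62874
P_0 = D_1/(1+r)^1 + D_2/(1+r)^2 + TV/(1+r)^2
    = 145248.20144 + 141590.87263 + 2774132.28218 = 3060971.35625

$3060971.36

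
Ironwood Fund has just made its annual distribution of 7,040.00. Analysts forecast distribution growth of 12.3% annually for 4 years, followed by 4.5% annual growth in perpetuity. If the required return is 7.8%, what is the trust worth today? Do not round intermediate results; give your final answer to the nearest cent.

293778.25

D_1 = 7905.92000
D_2 = 8878.34816
D_3 = 9970.38498
D_4 = 11196.74234
Terminal value at year 4: TV = D_4×(1+g_2)/(r−g_2) = 11700.59574/0.033 = 354563.50733
P_0 = D_1/(1+r)^1 + D_2/(1+r)^2 + D_3/(1+r)^3 + D_4/(1+r)^4 + TV/(1+r)^4
    = 7333.87755 + 7640.02272 + 7958.94760 + 8291.18567 + 262554.21294 = 293778.24648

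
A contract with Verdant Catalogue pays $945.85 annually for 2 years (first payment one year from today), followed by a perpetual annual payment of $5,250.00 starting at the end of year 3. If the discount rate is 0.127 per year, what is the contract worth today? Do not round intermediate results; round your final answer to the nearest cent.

PV of 2-year annuity: $945.85 × [1 − (1+0.127)^−2] / 0.127 = 1583.95167
Perpetuity value at year 2: $5,250.00 / 0.127 = 41338.58268
PV of perpetuity: 41338.58268 / (1+0.127)^2 = 32546.75917
Total PV = 1583.95167 + 32546.75917 = 34130.71084

$34130.71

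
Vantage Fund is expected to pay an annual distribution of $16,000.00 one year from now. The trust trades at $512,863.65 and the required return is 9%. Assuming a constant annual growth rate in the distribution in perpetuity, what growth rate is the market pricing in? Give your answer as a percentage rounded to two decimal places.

P = D₁/(r−g) ⇒ g = r − D₁/P = 0.09 − $16,000.00/$512,863.65 = 0.058803

5.88%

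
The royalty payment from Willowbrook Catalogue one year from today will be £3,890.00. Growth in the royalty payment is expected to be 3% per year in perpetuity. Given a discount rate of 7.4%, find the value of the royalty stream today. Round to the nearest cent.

Growing perpetuity: P = D₁ / (r − g) = £3,890.0000 / (0.074 − 0.03) = £88,409.09

£88409.09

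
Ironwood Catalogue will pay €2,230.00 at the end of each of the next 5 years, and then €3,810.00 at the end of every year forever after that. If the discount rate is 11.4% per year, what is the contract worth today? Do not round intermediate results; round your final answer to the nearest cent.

PV of 5-year annuity: €2,230.00 × [1 − (1+0.114)^−5] / 0.114 = 8159.58674
Perpetuity value at year 5: €3,810.00 / 0.114 = 33421.05263
PV of perpetuity: 33421.05263 / (1+0.114)^5 = 19480.23403
Total PV = 8159.58674 + 19480.23403 = 27639.82077

€27639.82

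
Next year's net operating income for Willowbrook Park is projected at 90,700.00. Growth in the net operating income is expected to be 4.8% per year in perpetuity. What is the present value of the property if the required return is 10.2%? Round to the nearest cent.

Growing perpetuity: P = D₁ / (r − g) = 90,700.0000 / (0.102 − 0.048) = 1,679,629.63

1679629.63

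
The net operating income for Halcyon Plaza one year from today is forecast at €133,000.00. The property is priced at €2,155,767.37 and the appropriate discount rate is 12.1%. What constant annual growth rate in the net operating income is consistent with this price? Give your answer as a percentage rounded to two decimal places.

5.93%

P = D₁/(r−g) ⇒ g = r − D₁/P = 0.121 − €133,000.00/€2,155,767.37 = 0.059305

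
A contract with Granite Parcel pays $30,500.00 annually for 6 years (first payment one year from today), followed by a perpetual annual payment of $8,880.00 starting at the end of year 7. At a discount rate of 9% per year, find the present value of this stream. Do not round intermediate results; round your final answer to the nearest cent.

PV of 6-year annuity: $30,500.00 × [1 − (1+0.09)^−6] / 0.09 = 136820.51700
Perpetuity value at year 6: $8,880.00 / 0.09 = 98666.66667
PV of perpetuity: 98666.66667 / (1+0.09)^6 = 58831.70959
Total PV = 136820.51700 + 58831.70959 = 195652.22659

$195652.23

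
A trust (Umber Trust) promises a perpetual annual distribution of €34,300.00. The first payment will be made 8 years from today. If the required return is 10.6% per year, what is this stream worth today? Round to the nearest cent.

€159846.22

Value at end of year 7: C / r = €34,300.00 / 0.106 = €323,584.9057
Discount to today: PV = €323,584.9057 / (1 + 0.106)^7 = €323,584.9057 / 2.024351 = €159,846.22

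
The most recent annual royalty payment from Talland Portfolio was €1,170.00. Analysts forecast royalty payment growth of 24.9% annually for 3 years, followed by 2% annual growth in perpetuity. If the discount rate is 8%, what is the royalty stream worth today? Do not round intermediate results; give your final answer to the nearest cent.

D_1 = 1461.33000
D_2 = 1825.20117
D_3 = 2279.67626
Terminal value at year 3: TV = D_3×(1+g_2)/(r−g_2) = 2325.26979/0.06 = 38754.49644
P_0 = D_1/(1+r)^1 + D_2/(1+r)^2 + D_3/(1+r)^3 + TV/(1+r)^3
    = 1353.08333 + 1564.81582 + 1809.68052 + 30764.56876 = 35492.14843

€35492.15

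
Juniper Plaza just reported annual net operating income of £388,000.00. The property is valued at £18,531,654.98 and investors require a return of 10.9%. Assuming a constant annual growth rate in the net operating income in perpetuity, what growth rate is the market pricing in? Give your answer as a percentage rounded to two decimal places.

P = D₀(1+g)/(r−g) ⇒ P(r−g) = D₀(1+g) ⇒ g(P+D₀) = P·r − D₀
g = (P·r − D₀)/(P + D₀) = (£18,531,654.98×0.109 − £388,000.00) / (£18,531,654.98 + £388,000.00) = 0.086257

8.63%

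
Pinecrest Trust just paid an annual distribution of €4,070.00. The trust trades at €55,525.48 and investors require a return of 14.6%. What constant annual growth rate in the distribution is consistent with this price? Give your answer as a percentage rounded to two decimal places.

6.77%

P = D₀(1+g)/(r−g) ⇒ P(r−g) = D₀(1+g) ⇒ g(P+D₀) = P·r − D₀
g = (P·r − D₀)/(P + D₀) = (€55,525.48×0.146 − €4,070.00) / (€55,525.48 + €4,070.00) = 0.067735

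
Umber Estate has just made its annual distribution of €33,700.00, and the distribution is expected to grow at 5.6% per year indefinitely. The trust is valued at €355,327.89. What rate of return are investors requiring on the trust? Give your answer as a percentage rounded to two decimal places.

15.62%

D₁ = €33,700.00 × 1.056 = €35,587.2000
P = D₁/(r − g) ⇒ r = D₁/P + g = €35,587.2000/€355,327.89 + 0.056 = 0.100153 + 0.056 = 0.156153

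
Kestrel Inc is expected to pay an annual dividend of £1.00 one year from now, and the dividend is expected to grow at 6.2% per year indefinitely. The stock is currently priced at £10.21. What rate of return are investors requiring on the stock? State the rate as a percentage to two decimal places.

P = D₁/(r − g) ⇒ r = D₁/P + g = £1.0000/£10.21 + 0.062 = 0.097943 + 0.062 = 0.159943

15.99%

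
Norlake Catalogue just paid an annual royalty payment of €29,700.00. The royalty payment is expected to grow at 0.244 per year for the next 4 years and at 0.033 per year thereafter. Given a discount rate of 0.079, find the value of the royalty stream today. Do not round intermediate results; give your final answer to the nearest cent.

€1350114.75

D_1 = 36946.80000
D_2 = 45961.81920
D_3 = 57176.50308
D_4 = 71127.56984
Terminal value at year 4: TV = D_4×(1+g_2)/(r−g_2) = 73474.77964/0.046 = 1597277.81831
P_0 = D_1/(1+r)^1 + D_2/(1+r)^2 + D_3/(1+r)^3 + D_4/(1+r)^4 + TV/(1+r)^4
    = 34241.70528 + 39477.92527 + 45514.86473 + 52474.96916 + 1178405.28567 = 1350114.75012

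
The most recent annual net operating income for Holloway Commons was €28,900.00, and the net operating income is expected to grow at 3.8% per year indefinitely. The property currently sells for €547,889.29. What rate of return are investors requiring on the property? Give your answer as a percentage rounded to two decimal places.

9.28%

D₁ = €28,900.00 × 1.038 = €29,998.2000
P = D₁/(r − g) ⇒ r = D₁/P + g = €29,998.2000/€547,889.29 + 0.038 = 0.054752 + 0.038 = 0.092752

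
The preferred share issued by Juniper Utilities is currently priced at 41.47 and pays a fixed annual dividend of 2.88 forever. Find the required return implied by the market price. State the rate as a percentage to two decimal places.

P = C/r ⇒ r = C/P = 2.88/41.47 = 0.069448

6.94%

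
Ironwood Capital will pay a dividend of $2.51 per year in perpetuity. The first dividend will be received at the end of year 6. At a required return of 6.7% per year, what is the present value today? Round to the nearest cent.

$27.09

Value at end of year 5: C / r = $2.51 / 0.067 = $37.4627
Discount to today: PV = $37.4627 / (1 + 0.067)^5 = $37.4627 / 1.383000 = $27.09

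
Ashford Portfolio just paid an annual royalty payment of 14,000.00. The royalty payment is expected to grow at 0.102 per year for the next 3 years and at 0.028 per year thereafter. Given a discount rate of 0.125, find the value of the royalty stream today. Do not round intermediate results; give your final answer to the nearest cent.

179761.77

D_1 = 15428.00000
D_2 = 17001.65600
D_3 = 18735.82491
Terminal value at year 3: TV = D_3×(1+g_2)/(r−g_2) = 19260.42801/0.097 = 198561.11350
P_0 = D_1/(1+r)^1 + D_2/(1+r)^2 + D_3/(1+r)^3 + TV/(1+r)^3
    = 13713.77778 + 13433.40721 + 13158.76866 + 139455.81634 = 179761.76999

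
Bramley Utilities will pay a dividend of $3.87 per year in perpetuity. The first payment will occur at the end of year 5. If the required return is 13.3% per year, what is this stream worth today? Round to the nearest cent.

Value at end of year 4: C / r = $3.87 / 0.133 = $29.0977
Discount to today: PV = $29.0977 / (1 + 0.133)^4 = $29.0977 / 1.647857 = $17.66

$17.66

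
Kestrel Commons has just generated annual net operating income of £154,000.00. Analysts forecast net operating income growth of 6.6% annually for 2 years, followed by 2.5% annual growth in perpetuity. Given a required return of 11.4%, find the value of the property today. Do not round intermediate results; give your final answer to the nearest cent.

D_1 = 164164.00000
D_2 = 174998.82400
Terminal value at year 2: TV = D_2×(1+g_2)/(r−g_2) = 179373.79460/0.089 = 2015435.89438
P_0 = D_1/(1+r)^1 + D_2/(1+r)^2 + TV/(1+r)^2
    = 147364.45242 + 141014.81713 + 1624047.05123 = 1912426.32078

£1912426.32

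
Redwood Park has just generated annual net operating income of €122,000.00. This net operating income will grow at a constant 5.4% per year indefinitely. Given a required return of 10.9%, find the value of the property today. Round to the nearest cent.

€2337963.64

D₁ = D₀ × (1 + g) = €122,000.00 × 1.054 = €128,588.0000
Growing perpetuity: P = D₁ / (r − g) = €128,588.0000 / (0.109 − 0.054) = €2,337,963.64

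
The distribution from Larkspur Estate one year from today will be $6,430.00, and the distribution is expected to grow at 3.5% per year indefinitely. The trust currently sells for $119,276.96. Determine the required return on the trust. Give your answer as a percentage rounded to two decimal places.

8.89%

P = D₁/(r − g) ⇒ r = D₁/P + g = $6,430.0000/$119,276.96 + 0.035 = 0.053908 + 0.035 = 0.088908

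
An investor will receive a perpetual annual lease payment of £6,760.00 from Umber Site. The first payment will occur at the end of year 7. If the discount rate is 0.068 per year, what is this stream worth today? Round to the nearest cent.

£66990.04

Value at end of year 6: C / r = £6,760.00 / 0.068 = £99,411.7647
Discount to today: PV = £99,411.7647 / (1 + 0.068)^6 = £99,411.7647 / 1.483978 = £66,990.04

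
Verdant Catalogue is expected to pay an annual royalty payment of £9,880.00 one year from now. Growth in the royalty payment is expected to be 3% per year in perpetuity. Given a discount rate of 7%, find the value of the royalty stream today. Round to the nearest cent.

£247000.00

Growing perpetuity: P = D₁ / (r − g) = £9,880.0000 / (0.07 − 0.03) = £247,000.00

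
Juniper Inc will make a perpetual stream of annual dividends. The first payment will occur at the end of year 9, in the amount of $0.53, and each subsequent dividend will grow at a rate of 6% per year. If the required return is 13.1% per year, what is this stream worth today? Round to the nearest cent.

$2.79

Value at end of year 8: C₁ / (r − g) = $0.53 / (0.131 − 0.06) = $7.4648
Discount to today: PV = $7.4648 / (1 + 0.131)^8 = $7.4648 / 2.677323 = $2.79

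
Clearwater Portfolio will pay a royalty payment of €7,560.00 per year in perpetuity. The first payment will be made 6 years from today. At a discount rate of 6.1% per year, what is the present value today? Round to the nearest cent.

€92175.40

Value at end of year 5: C / r = €7,560.00 / 0.061 = €123,934.4262
Discount to today: PV = €123,934.4262 / (1 + 0.061)^5 = €123,934.4262 / 1.344550 = €92,175.40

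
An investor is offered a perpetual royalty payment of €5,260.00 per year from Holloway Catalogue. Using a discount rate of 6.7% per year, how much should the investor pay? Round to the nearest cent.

€78507.46

Level perpetuity: PV = C / r = €5,260.00 / 0.067 = €78,507.46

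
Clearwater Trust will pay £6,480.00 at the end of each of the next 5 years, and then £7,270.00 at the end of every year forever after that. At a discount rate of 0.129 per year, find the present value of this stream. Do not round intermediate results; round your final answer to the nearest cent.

£53571.18

PV of 5-year annuity: £6,480.00 × [1 − (1+0.129)^−5] / 0.129 = 22847.37902
Perpetuity value at year 5: £7,270.00 / 0.129 = 56356.58915
PV of perpetuity: 56356.58915 / (1+0.129)^5 = 30723.80436
Total PV = 22847.37902 + 30723.80436 = 53571.18337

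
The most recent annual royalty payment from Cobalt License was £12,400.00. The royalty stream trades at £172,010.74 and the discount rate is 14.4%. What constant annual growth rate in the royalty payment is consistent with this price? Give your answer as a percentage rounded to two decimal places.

P = D₀(1+g)/(r−g) ⇒ P(r−g) = D₀(1+g) ⇒ g(P+D₀) = P·r − D₀
g = (P·r − D₀)/(P + D₀) = (£172,010.74×0.144 − £12,400.00) / (£172,010.74 + £12,400.00) = 0.067076

6.71%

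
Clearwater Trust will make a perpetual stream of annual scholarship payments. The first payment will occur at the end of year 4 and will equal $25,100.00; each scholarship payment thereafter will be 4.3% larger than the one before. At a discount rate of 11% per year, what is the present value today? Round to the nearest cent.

Value at end of year 3: C₁ / (r − g) = $25,100.00 / (0.11 − 0.043) = $374,626.8657
Discount to today: PV = $374,626.8657 / (1 + 0.11)^3 = $374,626.8657 / 1.367631 = $273,923.94

$273923.94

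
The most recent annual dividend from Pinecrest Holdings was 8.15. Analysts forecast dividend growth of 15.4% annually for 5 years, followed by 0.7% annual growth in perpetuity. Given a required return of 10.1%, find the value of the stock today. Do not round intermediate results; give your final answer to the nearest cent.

D_1 = 9.40510
D_2 = 10.85349
D_3 = 12.52492
D_4 = 14.45376
D_5 = 16.67964
Terminal value at year 5: TV = D_5×(1+g_2)/(r−g_2) = 16.79640/0.094 = 178.68507
P_0 = D_1/(1+r)^1 + D_2/(1+r)^2 + D_3/(1+r)^3 + D_4/(1+r)^4 + D_5/(1+r)^5 + TV/(1+r)^5
    = 8.54233 + 8.95354 + 9.38454 + 9.83630 + 10.30980 + 110.44643 = 157.47292

157.47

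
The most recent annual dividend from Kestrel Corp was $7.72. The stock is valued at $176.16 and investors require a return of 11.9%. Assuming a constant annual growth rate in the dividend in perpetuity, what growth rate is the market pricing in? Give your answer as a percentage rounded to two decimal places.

7.20%

P = D₀(1+g)/(r−g) ⇒ P(r−g) = D₀(1+g) ⇒ g(P+D₀) = P·r − D₀
g = (P·r − D₀)/(P + D₀) = ($176.16×0.119 − $7.72) / ($176.16 + $7.72) = 0.072020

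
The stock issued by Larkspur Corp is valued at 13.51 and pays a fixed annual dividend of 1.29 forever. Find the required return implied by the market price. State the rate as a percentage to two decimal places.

P = C/r ⇒ r = C/P = 1.29/13.51 = 0.095485

9.55%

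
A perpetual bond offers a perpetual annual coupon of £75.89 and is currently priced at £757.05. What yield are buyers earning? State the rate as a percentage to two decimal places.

P = C/r ⇒ r = C/P = £75.89/£757.05 = 0.100244

10.02%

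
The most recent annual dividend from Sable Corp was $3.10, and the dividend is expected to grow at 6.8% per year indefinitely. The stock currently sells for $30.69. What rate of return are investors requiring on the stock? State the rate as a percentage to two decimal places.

D₁ = $3.10 × 1.068 = $3.3108
P = D₁/(r − g) ⇒ r = D₁/P + g = $3.3108/$30.69 + 0.068 = 0.107879 + 0.068 = 0.175879

17.59%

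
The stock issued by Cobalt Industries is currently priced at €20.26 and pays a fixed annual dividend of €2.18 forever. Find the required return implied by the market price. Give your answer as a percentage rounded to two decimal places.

P = C/r ⇒ r = C/P = €2.18/€20.26 = 0.107601

10.76%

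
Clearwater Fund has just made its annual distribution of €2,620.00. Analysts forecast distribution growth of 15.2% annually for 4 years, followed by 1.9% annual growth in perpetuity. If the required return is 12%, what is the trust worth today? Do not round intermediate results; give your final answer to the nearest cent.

D_1 = 3018.24000
D_2 = 3477.01248
D_3 = 4005.51838
D_4 = 4614.35717
Terminal value at year 4: TV = D_4×(1+g_2)/(r−g_2) = 4702.02996/0.101 = 46554.75204
P_0 = D_1/(1+r)^1 + D_2/(1+r)^2 + D_3/(1+r)^3 + D_4/(1+r)^4 + TV/(1+r)^4
    = 2694.85714 + 2771.85306 + 2851.04886 + 2932.50740 + 29586.38656 = 40836.65303

€40836.65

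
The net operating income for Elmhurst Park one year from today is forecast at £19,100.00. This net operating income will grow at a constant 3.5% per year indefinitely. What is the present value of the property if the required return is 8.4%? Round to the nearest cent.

£389795.92

Growing perpetuity: P = D₁ / (r − g) = £19,100.0000 / (0.084 − 0.035) = £389,795.92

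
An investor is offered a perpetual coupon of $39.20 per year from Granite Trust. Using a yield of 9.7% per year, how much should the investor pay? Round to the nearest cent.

$404.12

Level perpetuity: PV = C / r = $39.20 / 0.097 = $404.12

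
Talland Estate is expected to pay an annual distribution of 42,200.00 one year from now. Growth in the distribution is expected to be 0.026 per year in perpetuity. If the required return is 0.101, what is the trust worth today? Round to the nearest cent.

562666.67

Growing perpetuity: P = D₁ / (r − g) = 42,200.0000 / (0.101 − 0.026) = 562,666.67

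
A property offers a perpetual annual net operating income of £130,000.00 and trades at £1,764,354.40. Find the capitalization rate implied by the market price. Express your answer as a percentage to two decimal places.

P = C/r ⇒ r = C/P = £130,000.00/£1,764,354.40 = 0.073681

7.37%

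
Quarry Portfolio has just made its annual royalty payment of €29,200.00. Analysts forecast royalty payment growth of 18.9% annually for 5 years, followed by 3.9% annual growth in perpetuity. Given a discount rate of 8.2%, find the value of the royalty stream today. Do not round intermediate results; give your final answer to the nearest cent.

€1326050.24

D_1 = 34718.80000
D_2 = 41280.65320
D_3 = 49082.69665
D_4 = 58359.32632
D_5 = 69389.23900
Terminal value at year 5: TV = D_5×(1+g_2)/(r−g_2) = 72095.41932/0.043 = 1676637.65857
P_0 = D_1/(1+r)^1 + D_2/(1+r)^2 + D_3/(1+r)^3 + D_4/(1+r)^4 + D_5/(1+r)^5 + TV/(1+r)^5
    = 32087.61553 + 35260.79008 + 38747.76285 + 42579.56564 + 46790.29903 + 1130584.20208 = 1326050.23520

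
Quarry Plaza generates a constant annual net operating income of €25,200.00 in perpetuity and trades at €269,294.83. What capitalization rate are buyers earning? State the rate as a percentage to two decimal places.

9.36%

P = C/r ⇒ r = C/P = €25,200.00/€269,294.83 = 0.093578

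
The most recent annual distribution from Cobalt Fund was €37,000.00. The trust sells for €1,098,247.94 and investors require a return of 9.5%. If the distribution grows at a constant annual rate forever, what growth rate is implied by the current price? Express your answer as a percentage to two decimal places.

P = D₀(1+g)/(r−g) ⇒ P(r−g) = D₀(1+g) ⇒ g(P+D₀) = P·r − D₀
g = (P·r − D₀)/(P + D₀) = (€1,098,247.94×0.095 − €37,000.00) / (€1,098,247.94 + €37,000.00) = 0.059312

5.93%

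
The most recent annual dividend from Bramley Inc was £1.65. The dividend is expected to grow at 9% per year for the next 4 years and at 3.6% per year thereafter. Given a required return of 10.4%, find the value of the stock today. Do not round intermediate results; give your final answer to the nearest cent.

D_1 = 1.79850
D_2 = 1.96036
D_3 = 2.13680
D_4 = 2.32911
Terminal value at year 4: TV = D_4×(1+g_2)/(r−g_2) = 2.41296/0.068 = 35.48467
P_0 = D_1/(1+r)^1 + D_2/(1+r)^2 + D_3/(1+r)^3 + D_4/(1+r)^4 + TV/(1+r)^4
    = 1.62908 + 1.60842 + 1.58802 + 1.56788 + 23.88716 = 30.28056

£30.28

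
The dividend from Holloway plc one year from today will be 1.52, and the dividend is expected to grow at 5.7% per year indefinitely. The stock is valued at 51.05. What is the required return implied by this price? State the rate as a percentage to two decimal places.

8.68%

P = D₁/(r − g) ⇒ r = D₁/P + g = 1.5200/51.05 + 0.057 = 0.029775 + 0.057 = 0.086775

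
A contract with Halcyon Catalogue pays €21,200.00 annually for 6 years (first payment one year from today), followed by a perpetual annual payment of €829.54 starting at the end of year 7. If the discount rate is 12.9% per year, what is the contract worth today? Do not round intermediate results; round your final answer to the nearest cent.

PV of 6-year annuity: €21,200.00 × [1 − (1+0.129)^−6] / 0.129 = 84984.58637
Perpetuity value at year 6: €829.54 / 0.129 = 6430.54264
PV of perpetuity: 6430.54264 / (1+0.129)^6 = 3105.15991
Total PV = 84984.58637 + 3105.15991 = 88089.74628

€88089.75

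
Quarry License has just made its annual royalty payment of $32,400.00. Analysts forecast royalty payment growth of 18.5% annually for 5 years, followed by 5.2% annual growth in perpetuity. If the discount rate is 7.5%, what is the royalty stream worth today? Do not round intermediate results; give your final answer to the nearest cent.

D_1 = 38394.00000
D_2 = 45496.89000
D_3 = 53913.81465
D_4 = 63887.87036
D_5 = 75707.12638
Terminal value at year 5: TV = D_5×(1+g_2)/(r−g_2) = 79643.89695/0.023 = 3462778.12820
P_0 = D_1/(1+r)^1 + D_2/(1+r)^2 + D_3/(1+r)^3 + D_4/(1+r)^4 + D_5/(1+r)^5 + TV/(1+r)^5
    = 35715.34884 + 39369.94267 + 43398.49495 + 47839.27117 + 52734.45241 + 2412027.99711 = 2631085.50714

$2631085.51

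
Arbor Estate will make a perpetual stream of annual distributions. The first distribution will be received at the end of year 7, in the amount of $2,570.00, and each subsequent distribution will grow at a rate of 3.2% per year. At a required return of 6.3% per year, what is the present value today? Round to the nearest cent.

$57460.82

Value at end of year 6: C₁ / (r − g) = $2,570.00 / (0.063 − 0.032) = $82,903.2258
Discount to today: PV = $82,903.2258 / (1 + 0.063)^6 = $82,903.2258 / 1.442778 = $57,460.82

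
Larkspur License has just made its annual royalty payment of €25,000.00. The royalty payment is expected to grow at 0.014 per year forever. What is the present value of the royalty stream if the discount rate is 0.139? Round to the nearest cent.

D₁ = D₀ × (1 + g) = €25,000.00 × 1.014 = €25,350.0000
Growing perpetuity: P = D₁ / (r − g) = €25,350.0000 / (0.139 − 0.014) = €202,800.00

€202800.00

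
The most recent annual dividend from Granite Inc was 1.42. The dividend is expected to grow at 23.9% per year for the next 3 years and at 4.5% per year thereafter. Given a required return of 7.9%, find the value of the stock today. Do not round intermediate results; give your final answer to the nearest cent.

71.73

D_1 = 1.75938
D_2 = 2.17987
D_3 = 2.70086
Terminal value at year 3: TV = D_3×(1+g_2)/(r−g_2) = 2.82240/0.034 = 83.01176
P_0 = D_1/(1+r)^1 + D_2/(1+r)^2 + D_3/(1+r)^3 + TV/(1+r)^3
    = 1.63057 + 1.87235 + 2.15000 + 66.08080 = 71.73372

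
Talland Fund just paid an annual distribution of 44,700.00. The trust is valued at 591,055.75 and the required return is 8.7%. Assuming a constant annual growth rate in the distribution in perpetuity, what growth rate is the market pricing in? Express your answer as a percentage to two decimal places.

1.06%

P = D₀(1+g)/(r−g) ⇒ P(r−g) = D₀(1+g) ⇒ g(P+D₀) = P·r − D₀
g = (P·r − D₀)/(P + D₀) = (591,055.75×0.087 − 44,700.00) / (591,055.75 + 44,700.00) = 0.010573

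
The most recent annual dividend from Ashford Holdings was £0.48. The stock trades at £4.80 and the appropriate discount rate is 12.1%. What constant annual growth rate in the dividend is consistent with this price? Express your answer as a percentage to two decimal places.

1.91%

P = D₀(1+g)/(r−g) ⇒ P(r−g) = D₀(1+g) ⇒ g(P+D₀) = P·r − D₀
g = (P·r − D₀)/(P + D₀) = (£4.80×0.121 − £0.48) / (£4.80 + £0.48) = 0.019091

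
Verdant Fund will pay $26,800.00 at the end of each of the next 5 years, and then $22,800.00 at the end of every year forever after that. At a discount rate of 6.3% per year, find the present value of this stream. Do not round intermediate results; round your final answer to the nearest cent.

$378617.59

PV of 5-year annuity: $26,800.00 × [1 − (1+0.063)^−5] / 0.063 = 111975.94807
Perpetuity value at year 5: $22,800.00 / 0.063 = 361904.76190
PV of perpetuity: 361904.76190 / (1+0.063)^5 = 266641.64191
Total PV = 111975.94807 + 266641.64191 = 378617.58997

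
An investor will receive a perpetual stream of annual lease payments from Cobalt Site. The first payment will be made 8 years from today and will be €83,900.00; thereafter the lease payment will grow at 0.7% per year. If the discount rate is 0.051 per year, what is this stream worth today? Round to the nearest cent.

Value at end of year 7: C₁ / (r − g) = €83,900.00 / (0.051 − 0.007) = €1,906,818.1818
Discount to today: PV = €1,906,818.1818 / (1 + 0.051)^7 = €1,906,818.1818 / 1.416508 = €1,346,140.13

€1346140.13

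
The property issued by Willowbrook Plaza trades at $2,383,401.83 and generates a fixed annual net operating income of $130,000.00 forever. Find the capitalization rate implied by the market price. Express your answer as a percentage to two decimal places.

5.45%

P = C/r ⇒ r = C/P = $130,000.00/$2,383,401.83 = 0.054544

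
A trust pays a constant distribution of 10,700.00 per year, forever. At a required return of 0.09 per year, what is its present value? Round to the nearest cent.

118888.89

Level perpetuity: PV = C / r = 10,700.00 / 0.09 = 118,888.89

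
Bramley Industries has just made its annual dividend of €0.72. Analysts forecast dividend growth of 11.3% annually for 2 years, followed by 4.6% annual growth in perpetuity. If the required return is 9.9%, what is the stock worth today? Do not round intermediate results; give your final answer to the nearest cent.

€16.04

D_1 = 0.80136
D_2 = 0.89191
Terminal value at year 2: TV = D_2×(1+g_2)/(r−g_2) = 0.93294/0.053 = 17.60267
P_0 = D_1/(1+r)^1 + D_2/(1+r)^2 + TV/(1+r)^2
    = 0.72917 + 0.73846 + 14.57415 = 16.04178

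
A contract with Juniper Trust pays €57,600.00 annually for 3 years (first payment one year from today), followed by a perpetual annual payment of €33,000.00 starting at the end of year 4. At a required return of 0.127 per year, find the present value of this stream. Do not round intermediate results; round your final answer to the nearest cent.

€318224.04

PV of 3-year annuity: €57,600.00 × [1 − (1+0.127)^−3] / 0.127 = 136698.19310
Perpetuity value at year 3: €33,000.00 / 0.127 = 259842.51969
PV of perpetuity: 259842.51969 / (1+0.127)^3 = 181525.84655
Total PV = 136698.19310 + 181525.84655 = 318224.03966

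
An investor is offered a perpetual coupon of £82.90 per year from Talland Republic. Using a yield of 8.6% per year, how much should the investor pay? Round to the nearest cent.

£963.95

Level perpetuity: PV = C / r = £82.90 / 0.086 = £963.95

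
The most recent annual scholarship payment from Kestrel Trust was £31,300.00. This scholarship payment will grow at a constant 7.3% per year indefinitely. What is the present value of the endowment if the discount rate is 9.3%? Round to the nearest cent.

D₁ = D₀ × (1 + g) = £31,300.00 × 1.073 = £33,584.9000
Growing perpetuity: P = D₁ / (r − g) = £33,584.9000 / (0.093 − 0.073) = £1,679,245.00

£1679245.00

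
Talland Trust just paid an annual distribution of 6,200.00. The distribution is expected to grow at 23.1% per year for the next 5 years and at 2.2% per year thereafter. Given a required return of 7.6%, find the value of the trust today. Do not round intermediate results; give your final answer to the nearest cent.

277237.83

D_1 = 7632.20000
D_2 = 9395.23820
D_3 = 11565.53822
D_4 = 14237.17755
D_5 = 17525.96557
Terminal value at year 5: TV = D_5×(1+g_2)/(r−g_2) = 17911.53681/0.054 = 331695.12614
P_0 = D_1/(1+r)^1 + D_2/(1+r)^2 + D_3/(1+r)^3 + D_4/(1+r)^4 + D_5/(1+r)^5 + TV/(1+r)^5
    = 7093.12268 + 8114.90150 + 9283.86965 + 10621.23006 + 12151.23997 + 229973.46750 = 277237.83135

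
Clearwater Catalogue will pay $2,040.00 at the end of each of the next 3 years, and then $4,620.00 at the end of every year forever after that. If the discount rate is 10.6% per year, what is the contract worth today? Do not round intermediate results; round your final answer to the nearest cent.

$37236.00

PV of 3-year annuity: $2,040.00 × [1 − (1+0.106)^−3] / 0.106 = 5020.06533
Perpetuity value at year 3: $4,620.00 / 0.106 = 43584.90566
PV of perpetuity: 43584.90566 / (1+0.106)^3 = 32215.93419
Total PV = 5020.06533 + 32215.93419 = 37235.99951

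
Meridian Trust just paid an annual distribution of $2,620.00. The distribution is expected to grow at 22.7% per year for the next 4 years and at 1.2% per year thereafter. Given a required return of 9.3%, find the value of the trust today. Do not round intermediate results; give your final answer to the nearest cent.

$66097.56

D_1 = 3214.74000
D_2 = 3944.48598
D_3 = 4839.88430
D_4 = 5938.53803
Terminal value at year 4: TV = D_4×(1+g_2)/(r−g_2) = 6009.80049/0.081 = 74195.06777
P_0 = D_1/(1+r)^1 + D_2/(1+r)^2 + D_3/(1+r)^3 + D_4/(1+r)^4 + TV/(1+r)^4
    = 2941.20769 + 3301.79490 + 3706.58952 + 4161.01129 + 51986.95590 = 66097.55931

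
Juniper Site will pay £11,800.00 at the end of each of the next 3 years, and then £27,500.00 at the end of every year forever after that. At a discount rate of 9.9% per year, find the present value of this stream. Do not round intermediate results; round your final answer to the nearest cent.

PV of 3-year annuity: £11,800.00 × [1 − (1+0.099)^−3] / 0.099 = 29396.59237
Perpetuity value at year 3: £27,500.00 / 0.099 = 277777.77778
PV of perpetuity: 277777.77778 / (1+0.099)^3 = 209268.77012
Total PV = 29396.59237 + 209268.77012 = 238665.36250

£238665.36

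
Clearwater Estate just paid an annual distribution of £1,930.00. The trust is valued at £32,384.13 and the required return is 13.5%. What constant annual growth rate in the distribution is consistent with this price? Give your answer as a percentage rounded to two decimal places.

P = D₀(1+g)/(r−g) ⇒ P(r−g) = D₀(1+g) ⇒ g(P+D₀) = P·r − D₀
g = (P·r − D₀)/(P + D₀) = (£32,384.13×0.135 − £1,930.00) / (£32,384.13 + £1,930.00) = 0.071162

7.12%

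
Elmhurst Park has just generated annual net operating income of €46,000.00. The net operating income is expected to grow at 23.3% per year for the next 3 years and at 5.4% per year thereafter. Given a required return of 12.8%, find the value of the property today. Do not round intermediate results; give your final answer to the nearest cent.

€1021036.95

D_1 = 56718.00000
D_2 = 69933.29400
D_3 = 86227.75150
Terminal value at year 3: TV = D_3×(1+g_2)/(r−g_2) = 90884.05008/0.074 = 1228162.83896
P_0 = D_1/(1+r)^1 + D_2/(1+r)^2 + D_3/(1+r)^3 + TV/(1+r)^3
    = 50281.91489 + 54962.41229 + 60078.59429 + 855714.03212 = 1021036.95359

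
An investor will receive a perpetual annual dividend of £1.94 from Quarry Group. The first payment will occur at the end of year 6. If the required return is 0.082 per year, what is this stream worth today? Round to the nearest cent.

Value at end of year 5: C / r = £1.94 / 0.082 = £23.6585
Discount to today: PV = £23.6585 / (1 + 0.082)^5 = £23.6585 / 1.482983 = £15.95

£15.95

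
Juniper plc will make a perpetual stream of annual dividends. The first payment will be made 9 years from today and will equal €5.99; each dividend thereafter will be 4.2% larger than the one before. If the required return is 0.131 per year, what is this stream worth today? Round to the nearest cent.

Value at end of year 8: C₁ / (r − g) = €5.99 / (0.131 − 0.042) = €67.3034
Discount to today: PV = €67.3034 / (1 + 0.131)^8 = €67.3034 / 2.677323 = €25.14

€25.14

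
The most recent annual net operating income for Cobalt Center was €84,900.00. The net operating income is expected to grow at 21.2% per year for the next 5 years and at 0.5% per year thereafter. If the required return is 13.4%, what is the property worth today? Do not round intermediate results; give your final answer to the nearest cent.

D_1 = 102898.80000
D_2 = 124713.34560
D_3 = 151152.57487
D_4 = 183196.92074
D_5 = 222034.66794
Terminal value at year 5: TV = D_5×(1+g_2)/(r−g_2) = 223144.84128/0.129 = 1729804.97113
P_0 = D_1/(1+r)^1 + D_2/(1+r)^2 + D_3/(1+r)^3 + D_4/(1+r)^4 + D_5/(1+r)^5 + TV/(1+r)^5
    = 90739.68254 + 96981.03637 + 103651.68966 + 110781.17096 + 118401.03986 + 922426.70590 = 1442981.32528

€1442981.33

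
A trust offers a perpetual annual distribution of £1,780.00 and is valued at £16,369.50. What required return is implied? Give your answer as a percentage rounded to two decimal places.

10.87%

P = C/r ⇒ r = C/P = £1,780.00/£16,369.50 = 0.108739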